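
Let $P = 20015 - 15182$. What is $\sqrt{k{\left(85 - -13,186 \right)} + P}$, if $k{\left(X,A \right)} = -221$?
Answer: $2 \sqrt{1153} \approx 67.912$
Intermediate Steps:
$P = 4833$ ($P = 20015 - 15182 = 4833$)
$\sqrt{k{\left(85 - -13,186 \right)} + P} = \sqrt{-221 + 4833} = \sqrt{4612} = 2 \sqrt{1153}$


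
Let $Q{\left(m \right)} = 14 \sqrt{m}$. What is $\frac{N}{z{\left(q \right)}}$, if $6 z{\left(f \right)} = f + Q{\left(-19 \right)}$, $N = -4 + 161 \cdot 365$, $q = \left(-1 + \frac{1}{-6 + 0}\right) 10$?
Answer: $- \frac{5288490}{4963} - \frac{6346188 i \sqrt{19}}{4963} \approx -1065.6 - 5573.7 i$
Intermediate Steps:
$q = - \frac{35}{3}$ ($q = \left(-1 + \frac{1}{-6}\right) 10 = \left(-1 - \frac{1}{6}\right) 10 = \left(- \frac{7}{6}\right) 10 = - \frac{35}{3} \approx -11.667$)
$N = 58761$ ($N = -4 + 58765 = 58761$)
$z{\left(f \right)} = \frac{f}{6} + \frac{7 i \sqrt{19}}{3}$ ($z{\left(f \right)} = \frac{f + 14 \sqrt{-19}}{6} = \frac{f + 14 i \sqrt{19}}{6} = \frac{f}{6} + \frac{7 i \sqrt{19}}{3}$)
$\frac{N}{z{\left(q \right)}} = \frac{58761}{\frac{1}{6} \left(- \frac{35}{3}\right) + \frac{7 i \sqrt{19}}{3}} = \frac{58761}{- \frac{35}{18} + \frac{7 i \sqrt{19}}{3}}$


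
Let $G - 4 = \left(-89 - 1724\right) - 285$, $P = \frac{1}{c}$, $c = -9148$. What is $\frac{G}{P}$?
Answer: $19155912$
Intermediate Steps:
$P = - \frac{1}{9148}$ ($P = \frac{1}{-9148} = - \frac{1}{9148} \approx -0.00010931$)
$G = -2094$ ($G = 4 - 2098 = -2094$)
$\frac{G}{P} = - \frac{2094}{- \frac{1}{9148}} = \left(-2094\right) \left(-9148\right) = 19155912$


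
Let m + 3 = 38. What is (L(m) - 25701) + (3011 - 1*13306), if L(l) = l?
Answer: -35961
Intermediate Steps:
m = 35 (m = -3 + 38 = 35)
(L(m) - 25701) + (3011 - 1*13306) = (35 - 25701) + (3011 - 1*13306) = -25666 + (3011 - 13306) = -25666 - 10295 = -35961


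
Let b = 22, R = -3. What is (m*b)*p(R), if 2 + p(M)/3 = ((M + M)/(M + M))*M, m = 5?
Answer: -1650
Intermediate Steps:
p(M) = -6 + 3*M (p(M) = -6 + 3*(((M + M)/(M + M))*M) = -6 + 3*(((2*M)/((2*M)))*M) = -6 + 3*(((2*M)*(1/(2*M)))*M) = -6 + 3*(1*M) = -6 + 3*M)
(m*b)*p(R) = (5*22)*(-6 + 3*(-3)) = 110*(-6 - 9) = 110*(-15) = -1650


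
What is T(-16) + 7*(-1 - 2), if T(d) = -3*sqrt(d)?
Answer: -21 - 12*I ≈ -21.0 - 12.0*I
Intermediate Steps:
T(-16) + 7*(-1 - 2) = -12*I + 7*(-1 - 2) = -12*I + 7*(-3) = -12*I - 21 = -21 - 12*I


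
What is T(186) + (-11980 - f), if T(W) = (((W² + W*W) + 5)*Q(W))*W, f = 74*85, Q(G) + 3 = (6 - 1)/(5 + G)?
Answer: -7314014226/191 ≈ -3.8293e+7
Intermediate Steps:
Q(G) = -3 + 5/(5 + G) (Q(G) = -3 + (6 - 1)/(5 + G) = -3 + 5/(5 + G))
f = 6290
T(W) = W*(-10 - 3*W)*(5 + 2*W²)/(5 + W) (T(W) = (((W² + W*W) + 5)*((-10 - 3*W)/(5 + W)))*W = (((W² + W²) + 5)*((-10 - 3*W)/(5 + W)))*W = ((2*W² + 5)*((-10 - 3*W)/(5 + W)))*W = ((5 + 2*W²)*((-10 - 3*W)/(5 + W)))*W = ((-10 - 3*W)*(5 + 2*W²)/(5 + W))*W = W*(-10 - 3*W)*(5 + 2*W²)/(5 + W))
T(186) + (-11980 - f) = -1*186*(5 + 2*186²)*(10 + 3*186)/(5 + 186) + (-11980 - 1*6290) = -1*186*(5 + 2*34596)*(10 + 558)/191 + (-11980 - 6290) = -1*186*1/191*(5 + 69192)*568 - 18270 = -1*186*1/191*69197*568 - 18270 = -7310524656/191 - 18270 = -7314014226/191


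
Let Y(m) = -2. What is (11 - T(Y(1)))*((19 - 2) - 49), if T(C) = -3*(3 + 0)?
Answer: -640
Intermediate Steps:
T(C) = -9 (T(C) = -3*3 = -9)
(11 - T(Y(1)))*((19 - 2) - 49) = (11 - 1*(-9))*((19 - 2) - 49) = (11 + 9)*(17 - 49) = 20*(-32) = -640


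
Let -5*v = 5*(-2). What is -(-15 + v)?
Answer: 13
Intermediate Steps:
v = 2 (v = -(-2) = -⅕*(-10) = 2)
-(-15 + v) = -(-15 + 2) = -1*(-13) = 13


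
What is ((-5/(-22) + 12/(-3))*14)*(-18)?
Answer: 10458/11 ≈ 950.73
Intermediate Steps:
((-5/(-22) + 12/(-3))*14)*(-18) = ((-5*(-1/22) + 12*(-⅓))*14)*(-18) = ((5/22 - 4)*14)*(-18) = -83/22*14*(-18) = -581/11*(-18) = 10458/11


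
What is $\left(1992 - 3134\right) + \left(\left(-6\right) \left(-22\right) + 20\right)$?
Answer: $-990$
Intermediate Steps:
$\left(1992 - 3134\right) + \left(\left(-6\right) \left(-22\right) + 20\right) = -1142 + \left(132 + 20\right) = -1142 + 152 = -990$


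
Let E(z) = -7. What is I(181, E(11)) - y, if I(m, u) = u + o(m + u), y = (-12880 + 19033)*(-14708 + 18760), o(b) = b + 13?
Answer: -24931776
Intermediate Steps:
o(b) = 13 + b
y = 24931956 (y = 6153*4052 = 24931956)
I(m, u) = 13 + m + 2*u (I(m, u) = u + (13 + (m + u)) = u + (13 + m + u) = 13 + m + 2*u)
I(181, E(11)) - y = (13 + 181 + 2*(-7)) - 1*24931956 = (13 + 181 - 14) - 24931956 = 180 - 24931956 = -24931776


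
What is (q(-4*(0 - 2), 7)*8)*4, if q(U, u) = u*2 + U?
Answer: 704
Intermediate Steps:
q(U, u) = U + 2*u (q(U, u) = 2*u + U = U + 2*u)
(q(-4*(0 - 2), 7)*8)*4 = ((-4*(0 - 2) + 2*7)*8)*4 = ((-4*(-2) + 14)*8)*4 = ((8 + 14)*8)*4 = (22*8)*4 = 176*4 = 704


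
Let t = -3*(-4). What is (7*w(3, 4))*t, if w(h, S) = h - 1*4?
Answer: -84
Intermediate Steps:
w(h, S) = -4 + h (w(h, S) = h - 4 = -4 + h)
t = 12
(7*w(3, 4))*t = (7*(-4 + 3))*12 = (7*(-1))*12 = -7*12 = -84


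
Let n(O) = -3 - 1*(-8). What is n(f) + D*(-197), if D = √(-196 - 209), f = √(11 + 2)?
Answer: 5 - 1773*I*√5 ≈ 5.0 - 3964.5*I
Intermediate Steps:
f = √13 ≈ 3.6056
D = 9*I*√5 (D = √(-405) = 9*I*√5 ≈ 20.125*I)
n(O) = 5 (n(O) = -3 + 8 = 5)
n(f) + D*(-197) = 5 + (9*I*√5)*(-197) = 5 - 1773*I*√5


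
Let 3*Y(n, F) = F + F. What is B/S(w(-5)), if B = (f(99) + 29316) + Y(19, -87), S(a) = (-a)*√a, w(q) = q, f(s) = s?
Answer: -29357*I*√5/25 ≈ -2625.8*I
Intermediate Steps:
Y(n, F) = 2*F/3 (Y(n, F) = (F + F)/3 = (2*F)/3 = 2*F/3)
S(a) = -a^(3/2)
B = 29357 (B = (99 + 29316) + (⅔)*(-87) = 29415 - 58 = 29357)
B/S(w(-5)) = 29357/((-(-5)^(3/2))) = 29357/((-(-5)*I*√5)) = 29357/((5*I*√5)) = 29357*(-I*√5/25) = -29357*I*√5/25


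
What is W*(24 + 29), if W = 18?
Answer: 954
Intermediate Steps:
W*(24 + 29) = 18*(24 + 29) = 18*53 = 954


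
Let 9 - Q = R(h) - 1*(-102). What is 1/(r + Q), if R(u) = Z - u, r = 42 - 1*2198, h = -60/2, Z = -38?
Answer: -1/2241 ≈ -0.00044623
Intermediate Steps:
h = -30 (h = -60*½ = -30)
r = -2156 (r = 42 - 2198 = -2156)
R(u) = -38 - u
Q = -85 (Q = 9 - ((-38 - 1*(-30)) - 1*(-102)) = 9 - ((-38 + 30) + 102) = 9 - (-8 + 102) = 9 - 1*94 = 9 - 94 = -85)
1/(r + Q) = 1/(-2156 - 85) = 1/(-2241) = -1/2241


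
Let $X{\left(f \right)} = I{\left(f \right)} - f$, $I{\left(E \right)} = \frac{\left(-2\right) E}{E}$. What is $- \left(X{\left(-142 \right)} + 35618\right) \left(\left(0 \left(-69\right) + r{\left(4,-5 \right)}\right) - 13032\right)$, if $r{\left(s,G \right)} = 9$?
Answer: $465676434$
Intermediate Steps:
$I{\left(E \right)} = -2$
$X{\left(f \right)} = -2 - f$
$- \left(X{\left(-142 \right)} + 35618\right) \left(\left(0 \left(-69\right) + r{\left(4,-5 \right)}\right) - 13032\right) = - \left(\left(-2 - -142\right) + 35618\right) \left(\left(0 \left(-69\right) + 9\right) - 13032\right) = - \left(\left(-2 + 142\right) + 35618\right) \left(\left(0 + 9\right) - 13032\right) = - \left(140 + 35618\right) \left(9 - 13032\right) = - 35758 \left(-13023\right) = \left(-1\right) \left(-465676434\right) = 465676434$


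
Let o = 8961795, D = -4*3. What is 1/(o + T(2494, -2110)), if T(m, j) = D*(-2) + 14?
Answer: 1/8961833 ≈ 1.1158e-7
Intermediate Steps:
D = -12
T(m, j) = 38 (T(m, j) = -12*(-2) + 14 = 24 + 14 = 38)
1/(o + T(2494, -2110)) = 1/(8961795 + 38) = 1/8961833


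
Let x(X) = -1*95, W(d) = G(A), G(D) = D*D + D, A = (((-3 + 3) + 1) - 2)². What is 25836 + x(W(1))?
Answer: 25741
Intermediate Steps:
A = 1 (A = ((0 + 1) - 2)² = (1 - 2)² = (-1)² = 1)
G(D) = D + D² (G(D) = D² + D = D + D²)
W(d) = 2 (W(d) = 1*(1 + 1) = 1*2 = 2)
x(X) = -95
25836 + x(W(1)) = 25836 - 95 = 25741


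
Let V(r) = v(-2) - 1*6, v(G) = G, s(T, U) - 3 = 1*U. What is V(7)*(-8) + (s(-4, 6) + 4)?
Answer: 77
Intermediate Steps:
s(T, U) = 3 + U (s(T, U) = 3 + 1*U = 3 + U)
V(r) = -8 (V(r) = -2 - 1*6 = -2 - 6 = -8)
V(7)*(-8) + (s(-4, 6) + 4) = -8*(-8) + ((3 + 6) + 4) = 64 + (9 + 4) = 64 + 13 = 77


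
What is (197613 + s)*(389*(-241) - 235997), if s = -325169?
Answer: 42061080776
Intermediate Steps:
(197613 + s)*(389*(-241) - 235997) = (197613 - 325169)*(389*(-241) - 235997) = -127556*(-93749 - 235997) = -127556*(-329746) = 42061080776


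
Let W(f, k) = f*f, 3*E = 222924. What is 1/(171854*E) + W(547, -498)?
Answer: 3820936939117689/12770127032 ≈ 2.9921e+5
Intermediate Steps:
E = 74308 (E = (⅓)*222924 = 74308)
W(f, k) = f²
1/(171854*E) + W(547, -498) = 1/(171854*74308) + 547² = (1/171854)*(1/74308) + 299209 = 1/12770127032 + 299209 = 3820936939117689/12770127032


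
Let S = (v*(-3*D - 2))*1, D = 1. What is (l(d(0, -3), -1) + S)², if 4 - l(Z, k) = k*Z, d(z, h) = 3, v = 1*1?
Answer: 4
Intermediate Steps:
v = 1
l(Z, k) = 4 - Z*k (l(Z, k) = 4 - k*Z = 4 - Z*k)
S = -5 (S = (1*(-3*1 - 2))*1 = (1*(-3 - 2))*1 = (1*(-5))*1 = -5*1 = -5)
(l(d(0, -3), -1) + S)² = ((4 - 1*3*(-1)) - 5)² = ((4 + 3) - 5)² = (7 - 5)² = 2² = 4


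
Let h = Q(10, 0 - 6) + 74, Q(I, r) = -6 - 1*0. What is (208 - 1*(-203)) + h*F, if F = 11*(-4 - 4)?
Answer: -5573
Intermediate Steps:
Q(I, r) = -6 (Q(I, r) = -6 + 0 = -6)
F = -88 (F = 11*(-8) = -88)
h = 68 (h = -6 + 74 = 68)
(208 - 1*(-203)) + h*F = (208 - 1*(-203)) + 68*(-88) = (208 + 203) - 5984 = 411 - 5984 = -5573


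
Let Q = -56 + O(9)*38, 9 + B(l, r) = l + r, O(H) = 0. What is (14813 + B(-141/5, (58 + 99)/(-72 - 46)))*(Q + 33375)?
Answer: 290439623903/590 ≈ 4.9227e+8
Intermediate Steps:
B(l, r) = -9 + l + r (B(l, r) = -9 + (l + r) = -9 + l + r)
Q = -56 (Q = -56 + 0*38 = -56 + 0 = -56)
(14813 + B(-141/5, (58 + 99)/(-72 - 46)))*(Q + 33375) = (14813 + (-9 - 141/5 + (58 + 99)/(-72 - 46)))*(-56 + 33375) = (14813 + (-9 - 141*⅕ + 157/(-118)))*33319 = (14813 + (-9 - 141/5 + 157*(-1/118)))*33319 = (14813 + (-9 - 141/5 - 157/118))*33319 = (14813 - 22733/590)*33319 = (8716937/590)*33319 = 290439623903/590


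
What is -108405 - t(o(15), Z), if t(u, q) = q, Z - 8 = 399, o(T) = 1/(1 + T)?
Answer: -108812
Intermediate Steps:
Z = 407 (Z = 8 + 399 = 407)
-108405 - t(o(15), Z) = -108405 - 1*407 = -108405 - 407 = -108812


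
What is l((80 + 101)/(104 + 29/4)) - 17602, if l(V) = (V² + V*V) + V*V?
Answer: -3484063522/198025 ≈ -17594.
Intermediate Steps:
l(V) = 3*V² (l(V) = (V² + V²) + V² = 2*V² + V² = 3*V²)
l((80 + 101)/(104 + 29/4)) - 17602 = 3*((80 + 101)/(104 + 29/4))² - 17602 = 3*(181/(104 + 29*(¼)))² - 17602 = 3*(181/(104 + 29/4))² - 17602 = 3*(181/(445/4))² - 17602 = 3*(181*(4/445))² - 17602 = 3*(724/445)² - 17602 = 3*(524176/198025) - 17602 = 1572528/198025 - 17602 = -3484063522/198025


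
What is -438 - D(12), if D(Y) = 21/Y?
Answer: -1759/4 ≈ -439.75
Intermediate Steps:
-438 - D(12) = -438 - 21/12 = -438 - 1*7/4 = -438 - 7/4 = -1759/4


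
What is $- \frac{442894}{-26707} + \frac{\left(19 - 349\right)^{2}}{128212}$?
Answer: $\frac{14923179457}{856039471} \approx 17.433$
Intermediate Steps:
$- \frac{442894}{-26707} + \frac{\left(19 - 349\right)^{2}}{128212} = \left(-442894\right) \left(- \frac{1}{26707}\right) + \left(-330\right)^{2} \cdot \frac{1}{128212} = \frac{442894}{26707} + 108900 \cdot \frac{1}{128212} = \frac{442894}{26707} + \frac{27225}{32053} = \frac{14923179457}{856039471}$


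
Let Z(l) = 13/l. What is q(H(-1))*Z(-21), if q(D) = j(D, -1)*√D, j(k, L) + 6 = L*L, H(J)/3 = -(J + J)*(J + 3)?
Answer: 130*√3/21 ≈ 10.722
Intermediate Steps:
H(J) = -6*J*(3 + J) (H(J) = 3*(-(J + J)*(J + 3)) = 3*(-2*J*(3 + J)) = -6*J*(3 + J))
j(k, L) = -6 + L² (j(k, L) = -6 + L*L = -6 + L²)
q(D) = -5*√D (q(D) = (-6 + (-1)²)*√D = (-6 + 1)*√D = -5*√D)
q(H(-1))*Z(-21) = (-5*√6*√(3 - 1))*(13/(-21)) = (-5*2*√3)*(13*(-1/21)) = -10*√3*(-13/21) = 130*√3/21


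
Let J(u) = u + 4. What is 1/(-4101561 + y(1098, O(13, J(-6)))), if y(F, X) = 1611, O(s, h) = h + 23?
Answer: -1/4099950 ≈ -2.4391e-7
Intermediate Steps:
J(u) = 4 + u
O(s, h) = 23 + h
1/(-4101561 + y(1098, O(13, J(-6)))) = 1/(-4101561 + 1611) = 1/(-4099950) = -1/4099950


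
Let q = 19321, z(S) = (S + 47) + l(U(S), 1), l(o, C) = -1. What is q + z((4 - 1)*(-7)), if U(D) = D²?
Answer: 19346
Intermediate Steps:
z(S) = 46 + S (z(S) = (S + 47) - 1 = (47 + S) - 1 = 46 + S)
q + z((4 - 1)*(-7)) = 19321 + (46 + (4 - 1)*(-7)) = 19321 + (46 + 3*(-7)) = 19321 + (46 - 21) = 19321 + 25 = 19346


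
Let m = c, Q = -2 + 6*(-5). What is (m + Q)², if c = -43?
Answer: 5625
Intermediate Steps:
Q = -32 (Q = -2 - 30 = -32)
m = -43
(m + Q)² = (-43 - 32)² = (-75)² = 5625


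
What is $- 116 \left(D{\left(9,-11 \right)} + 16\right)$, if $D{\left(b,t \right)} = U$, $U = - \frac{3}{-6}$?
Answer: $-1914$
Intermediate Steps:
$U = \frac{1}{2}$ ($U = \left(-3\right) \left(- \frac{1}{6}\right) = \frac{1}{2} \approx 0.5$)
$D{\left(b,t \right)} = \frac{1}{2}$
$- 116 \left(D{\left(9,-11 \right)} + 16\right) = - 116 \left(\frac{1}{2} + 16\right) = \left(-116\right) \frac{33}{2} = -1914$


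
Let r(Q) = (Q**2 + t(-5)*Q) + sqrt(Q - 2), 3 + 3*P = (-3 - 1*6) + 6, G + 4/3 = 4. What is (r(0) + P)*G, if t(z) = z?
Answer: -16/3 + 8*I*sqrt(2)/3 ≈ -5.3333 + 3.7712*I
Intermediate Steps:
G = 8/3 (G = -4/3 + 4 = 8/3 ≈ 2.6667)
P = -2 (P = -1 + ((-3 - 1*6) + 6)/3 = -1 + ((-3 - 6) + 6)/3 = -1 + (-9 + 6)/3 = -1 + (1/3)*(-3) = -1 - 1 = -2)
r(Q) = Q**2 + sqrt(-2 + Q) - 5*Q (r(Q) = (Q**2 - 5*Q) + sqrt(Q - 2) = (Q**2 - 5*Q) + sqrt(-2 + Q) = Q**2 + sqrt(-2 + Q) - 5*Q)
(r(0) + P)*G = ((0**2 + sqrt(-2 + 0) - 5*0) - 2)*(8/3) = ((0 + sqrt(-2) + 0) - 2)*(8/3) = ((0 + I*sqrt(2) + 0) - 2)*(8/3) = (I*sqrt(2) - 2)*(8/3) = (-2 + I*sqrt(2))*(8/3) = -16/3 + 8*I*sqrt(2)/3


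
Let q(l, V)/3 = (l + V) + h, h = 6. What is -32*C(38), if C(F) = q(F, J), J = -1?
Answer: -4128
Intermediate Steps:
q(l, V) = 18 + 3*V + 3*l (q(l, V) = 3*((l + V) + 6) = 3*((V + l) + 6) = 3*(6 + V + l) = 18 + 3*V + 3*l)
C(F) = 15 + 3*F (C(F) = 18 + 3*(-1) + 3*F = 18 - 3 + 3*F = 15 + 3*F)
-32*C(38) = -32*(15 + 3*38) = -32*(15 + 114) = -32*129 = -4128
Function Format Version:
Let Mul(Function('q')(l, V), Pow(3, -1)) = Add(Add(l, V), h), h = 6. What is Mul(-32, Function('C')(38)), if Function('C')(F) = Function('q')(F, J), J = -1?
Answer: -4128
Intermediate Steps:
Function('q')(l, V) = Add(18, Mul(3, V), Mul(3, l)) (Function('q')(l, V) = Mul(3, Add(Add(l, V), 6)) = Mul(3, Add(Add(V, l), 6)) = Mul(3, Add(6, V, l)) = Add(18, Mul(3, V), Mul(3, l)))
Function('C')(F) = Add(15, Mul(3, F)) (Function('C')(F) = Add(18, Mul(3, -1), Mul(3, F)) = Add(18, -3, Mul(3, F)) = Add(15, Mul(3, F)))
Mul(-32, Function('C')(38)) = Mul(-32, Add(15, Mul(3, 38))) = Mul(-32, Add(15, 114)) = Mul(-32, 129) = -4128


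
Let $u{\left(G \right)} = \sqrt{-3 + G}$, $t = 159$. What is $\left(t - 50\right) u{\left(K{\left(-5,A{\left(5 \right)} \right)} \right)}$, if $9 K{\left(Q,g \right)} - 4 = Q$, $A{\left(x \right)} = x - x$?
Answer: $\frac{218 i \sqrt{7}}{3} \approx 192.26 i$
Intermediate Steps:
$A{\left(x \right)} = 0$
$K{\left(Q,g \right)} = \frac{4}{9} + \frac{Q}{9}$
$\left(t - 50\right) u{\left(K{\left(-5,A{\left(5 \right)} \right)} \right)} = \left(159 - 50\right) \sqrt{-3 + \left(\frac{4}{9} + \frac{1}{9} \left(-5\right)\right)} = 109 \sqrt{-3 + \left(\frac{4}{9} - \frac{5}{9}\right)} = 109 \sqrt{-3 - \frac{1}{9}} = 109 \sqrt{- \frac{28}{9}} = 109 \frac{2 i \sqrt{7}}{3} = \frac{218 i \sqrt{7}}{3}$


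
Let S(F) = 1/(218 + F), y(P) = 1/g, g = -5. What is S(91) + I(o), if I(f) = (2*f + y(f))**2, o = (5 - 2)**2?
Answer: 2447614/7725 ≈ 316.84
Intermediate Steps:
y(P) = -1/5 (y(P) = 1/(-5) = -1/5)
o = 9 (o = 3**2 = 9)
I(f) = (-1/5 + 2*f)**2 (I(f) = (2*f - 1/5)**2 = (-1/5 + 2*f)**2)
S(91) + I(o) = 1/(218 + 91) + (-1 + 10*9)**2/25 = 1/309 + (-1 + 90)**2/25 = 1/309 + (1/25)*89**2 = 1/309 + (1/25)*7921 = 1/309 + 7921/25 = 2447614/7725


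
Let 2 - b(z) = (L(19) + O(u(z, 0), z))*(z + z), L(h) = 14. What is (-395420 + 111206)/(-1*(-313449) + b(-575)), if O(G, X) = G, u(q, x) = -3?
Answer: -284214/326101 ≈ -0.87155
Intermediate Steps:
b(z) = 2 - 22*z (b(z) = 2 - (14 - 3)*(z + z) = 2 - 11*2*z = 2 - 22*z)
(-395420 + 111206)/(-1*(-313449) + b(-575)) = (-395420 + 111206)/(-1*(-313449) + (2 - 22*(-575))) = -284214/(313449 + (2 + 12650)) = -284214/(313449 + 12652) = -284214/326101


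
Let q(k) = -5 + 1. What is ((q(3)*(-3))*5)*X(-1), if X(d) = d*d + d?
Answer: 0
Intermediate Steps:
q(k) = -4
X(d) = d + d² (X(d) = d² + d = d + d²)
((q(3)*(-3))*5)*X(-1) = (-4*(-3)*5)*(-(1 - 1)) = (12*5)*(-1*0) = 60*0 = 0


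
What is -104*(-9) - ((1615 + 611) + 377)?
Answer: -1667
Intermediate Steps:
-104*(-9) - ((1615 + 611) + 377) = 936 - (2226 + 377) = 936 - 1*2603 = 936 - 2603 = -1667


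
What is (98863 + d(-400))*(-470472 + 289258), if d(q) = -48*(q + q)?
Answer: -24873977282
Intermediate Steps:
d(q) = -96*q
(98863 + d(-400))*(-470472 + 289258) = (98863 - 96*(-400))*(-470472 + 289258) = (98863 + 38400)*(-181214) = 137263*(-181214) = -24873977282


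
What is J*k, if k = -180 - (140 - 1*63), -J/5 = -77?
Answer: -98945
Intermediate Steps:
J = 385 (J = -5*(-77) = 385)
k = -257 (k = -180 - (140 - 63) = -180 - 1*77 = -180 - 77 = -257)
J*k = 385*(-257) = -98945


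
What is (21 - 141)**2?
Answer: 14400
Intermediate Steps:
(21 - 141)**2 = (-120)**2 = 14400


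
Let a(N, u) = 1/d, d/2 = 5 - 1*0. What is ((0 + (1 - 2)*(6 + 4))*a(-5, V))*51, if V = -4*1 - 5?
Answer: -51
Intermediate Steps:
V = -9 (V = -4 - 5 = -9)
d = 10 (d = 2*(5 - 1*0) = 2*(5 + 0) = 2*5 = 10)
a(N, u) = ⅒ (a(N, u) = 1/10 = ⅒)
((0 + (1 - 2)*(6 + 4))*a(-5, V))*51 = ((0 + (1 - 2)*(6 + 4))*(⅒))*51 = ((0 - 1*10)*(⅒))*51 = ((0 - 10)*(⅒))*51 = -10*⅒*51 = -1*51 = -51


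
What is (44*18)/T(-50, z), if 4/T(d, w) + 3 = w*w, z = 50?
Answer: 494406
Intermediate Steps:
T(d, w) = 4/(-3 + w²) (T(d, w) = 4/(-3 + w*w) = 4/(-3 + w²))
(44*18)/T(-50, z) = (44*18)/((4/(-3 + 50²))) = 792/((4/(-3 + 2500))) = 792/((4/2497)) = 792/((4*(1/2497))) = 792/(4/2497) = 792*(2497/4) = 494406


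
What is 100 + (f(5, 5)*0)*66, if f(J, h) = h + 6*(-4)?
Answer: 100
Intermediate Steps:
f(J, h) = -24 + h (f(J, h) = h - 24 = -24 + h)
100 + (f(5, 5)*0)*66 = 100 + ((-24 + 5)*0)*66 = 100 - 19*0*66 = 100 + 0*66 = 100 + 0 = 100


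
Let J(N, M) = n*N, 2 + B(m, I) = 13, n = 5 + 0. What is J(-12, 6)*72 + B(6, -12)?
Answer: -4309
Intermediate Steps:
n = 5
B(m, I) = 11 (B(m, I) = -2 + 13 = 11)
J(N, M) = 5*N
J(-12, 6)*72 + B(6, -12) = (5*(-12))*72 + 11 = -60*72 + 11 = -4320 + 11 = -4309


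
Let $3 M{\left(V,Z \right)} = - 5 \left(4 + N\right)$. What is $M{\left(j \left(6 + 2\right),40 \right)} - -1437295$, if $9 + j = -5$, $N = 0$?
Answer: $\frac{4311865}{3} \approx 1.4373 \cdot 10^{6}$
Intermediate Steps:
$j = -14$ ($j = -9 - 5 = -14$)
$M{\left(V,Z \right)} = - \frac{20}{3}$ ($M{\left(V,Z \right)} = \frac{\left(-5\right) \left(4 + 0\right)}{3} = \frac{\left(-5\right) 4}{3} = \frac{1}{3} \left(-20\right) = - \frac{20}{3}$)
$M{\left(j \left(6 + 2\right),40 \right)} - -1437295 = - \frac{20}{3} - -1437295 = - \frac{20}{3} + 1437295 = \frac{4311865}{3}$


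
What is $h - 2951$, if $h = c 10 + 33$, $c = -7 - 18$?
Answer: $-3168$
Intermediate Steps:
$c = -25$ ($c = -7 - 18 = -25$)
$h = -217$ ($h = \left(-25\right) 10 + 33 = -250 + 33 = -217$)
$h - 2951 = -217 - 2951 = -3168$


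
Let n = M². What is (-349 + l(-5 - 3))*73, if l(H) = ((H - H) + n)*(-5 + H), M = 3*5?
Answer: -239002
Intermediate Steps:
M = 15
n = 225 (n = 15² = 225)
l(H) = -1125 + 225*H (l(H) = ((H - H) + 225)*(-5 + H) = (0 + 225)*(-5 + H) = 225*(-5 + H) = -1125 + 225*H)
(-349 + l(-5 - 3))*73 = (-349 + (-1125 + 225*(-5 - 3)))*73 = (-349 + (-1125 + 225*(-8)))*73 = (-349 + (-1125 - 1800))*73 = (-349 - 2925)*73 = -3274*73 = -239002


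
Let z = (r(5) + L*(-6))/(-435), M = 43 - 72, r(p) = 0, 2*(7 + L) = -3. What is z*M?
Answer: 17/5 ≈ 3.4000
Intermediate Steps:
L = -17/2 (L = -7 + (½)*(-3) = -7 - 3/2 = -17/2 ≈ -8.5000)
M = -29
z = -17/145 (z = (0 - 17/2*(-6))/(-435) = (0 + 51)*(-1/435) = 51*(-1/435) = -17/145 ≈ -0.11724)
z*M = -17/145*(-29) = 17/5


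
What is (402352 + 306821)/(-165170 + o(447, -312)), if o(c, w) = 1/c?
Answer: -317000331/73830989 ≈ -4.2936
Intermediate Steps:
(402352 + 306821)/(-165170 + o(447, -312)) = (402352 + 306821)/(-165170 + 1/447) = 709173/(-165170 + 1/447) = 709173/(-73830989/447) = 709173*(-447/73830989) = -317000331/73830989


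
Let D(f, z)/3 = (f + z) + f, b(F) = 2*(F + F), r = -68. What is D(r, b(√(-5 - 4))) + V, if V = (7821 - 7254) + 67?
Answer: 226 + 36*I ≈ 226.0 + 36.0*I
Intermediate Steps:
b(F) = 4*F (b(F) = 2*(2*F) = 4*F)
D(f, z) = 3*z + 6*f (D(f, z) = 3*((f + z) + f) = 3*(z + 2*f) = 3*z + 6*f)
V = 634 (V = 567 + 67 = 634)
D(r, b(√(-5 - 4))) + V = (3*(4*√(-5 - 4)) + 6*(-68)) + 634 = (3*(4*√(-9)) - 408) + 634 = (3*(4*(3*I)) - 408) + 634 = (3*(12*I) - 408) + 634 = (36*I - 408) + 634 = (-408 + 36*I) + 634 = 226 + 36*I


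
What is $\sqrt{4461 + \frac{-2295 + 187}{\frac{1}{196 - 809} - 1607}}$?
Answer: $\frac{2 \sqrt{67660237722198}}{246273} \approx 66.801$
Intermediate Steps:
$\sqrt{4461 + \frac{-2295 + 187}{\frac{1}{196 - 809} - 1607}} = \sqrt{4461 - \frac{2108}{\frac{1}{-613} - 1607}} = \sqrt{4461 - \frac{2108}{- \frac{1}{613} - 1607}} = \sqrt{4461 - \frac{2108}{- \frac{985092}{613}}} = \sqrt{4461 - - \frac{323051}{246273}} = \sqrt{4461 + \frac{323051}{246273}} = \sqrt{\frac{1098946904}{246273}} = \frac{2 \sqrt{67660237722198}}{246273}$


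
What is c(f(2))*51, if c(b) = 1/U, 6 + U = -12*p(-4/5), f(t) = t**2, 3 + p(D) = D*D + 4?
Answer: -425/214 ≈ -1.9860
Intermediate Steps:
p(D) = 1 + D**2 (p(D) = -3 + (D*D + 4) = -3 + (D**2 + 4) = -3 + (4 + D**2) = 1 + D**2)
U = -642/25 (U = -6 - 12*(1 + (-4/5)**2) = -6 - 12*(1 + 16/25) = -6 - 12*41/25 = -6 - 492/25 = -642/25 ≈ -25.680)
c(b) = -25/642 (c(b) = 1/(-642/25) = -25/642)
c(f(2))*51 = -25/642*51 = -425/214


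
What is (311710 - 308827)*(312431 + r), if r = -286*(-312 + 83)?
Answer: 1089557775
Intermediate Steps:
r = 65494 (r = -286*(-229) = 65494)
(311710 - 308827)*(312431 + r) = (311710 - 308827)*(312431 + 65494) = 2883*377925 = 1089557775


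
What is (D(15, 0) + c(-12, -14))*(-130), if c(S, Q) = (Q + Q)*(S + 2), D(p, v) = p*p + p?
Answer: -67600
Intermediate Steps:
D(p, v) = p + p² (D(p, v) = p² + p = p + p²)
c(S, Q) = 2*Q*(2 + S) (c(S, Q) = (2*Q)*(2 + S) = 2*Q*(2 + S))
(D(15, 0) + c(-12, -14))*(-130) = (15*(1 + 15) + 2*(-14)*(2 - 12))*(-130) = (15*16 + 2*(-14)*(-10))*(-130) = (240 + 280)*(-130) = 520*(-130) = -67600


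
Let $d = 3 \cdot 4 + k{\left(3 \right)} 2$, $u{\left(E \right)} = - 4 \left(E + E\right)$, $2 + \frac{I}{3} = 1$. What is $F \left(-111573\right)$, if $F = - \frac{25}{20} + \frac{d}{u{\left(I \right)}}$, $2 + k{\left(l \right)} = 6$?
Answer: $\frac{185955}{4} \approx 46489.0$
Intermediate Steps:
$I = -3$ ($I = -6 + 3 \cdot 1 = -6 + 3 = -3$)
$k{\left(l \right)} = 4$ ($k{\left(l \right)} = -2 + 6 = 4$)
$u{\left(E \right)} = - 8 E$ ($u{\left(E \right)} = - 4 \cdot 2 E = - 8 E$)
$d = 20$ ($d = 3 \cdot 4 + 4 \cdot 2 = 12 + 8 = 20$)
$F = - \frac{5}{12}$ ($F = - \frac{25}{20} + \frac{20}{\left(-8\right) \left(-3\right)} = \left(-25\right) \frac{1}{20} + \frac{20}{24} = - \frac{5}{4} + 20 \cdot \frac{1}{24} = - \frac{5}{4} + \frac{5}{6} = - \frac{5}{12} \approx -0.41667$)
$F \left(-111573\right) = \left(- \frac{5}{12}\right) \left(-111573\right) = \frac{185955}{4}$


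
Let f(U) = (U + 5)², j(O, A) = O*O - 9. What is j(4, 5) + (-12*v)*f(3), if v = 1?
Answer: -761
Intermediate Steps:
j(O, A) = -9 + O² (j(O, A) = O² - 9 = -9 + O²)
f(U) = (5 + U)²
j(4, 5) + (-12*v)*f(3) = (-9 + 4²) + (-12*1)*(5 + 3)² = (-9 + 16) - 12*8² = 7 - 12*64 = 7 - 768 = -761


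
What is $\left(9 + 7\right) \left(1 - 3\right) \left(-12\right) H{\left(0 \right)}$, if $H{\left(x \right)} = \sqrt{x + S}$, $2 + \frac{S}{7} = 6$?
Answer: $768 \sqrt{7} \approx 2031.9$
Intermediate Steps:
$S = 28$ ($S = -14 + 7 \cdot 6 = -14 + 42 = 28$)
$H{\left(x \right)} = \sqrt{28 + x}$ ($H{\left(x \right)} = \sqrt{x + 28} = \sqrt{28 + x}$)
$\left(9 + 7\right) \left(1 - 3\right) \left(-12\right) H{\left(0 \right)} = \left(9 + 7\right) \left(1 - 3\right) \left(-12\right) \sqrt{28 + 0} = 16 \left(-2\right) \left(-12\right) \sqrt{28} = \left(-32\right) \left(-12\right) 2 \sqrt{7} = 384 \cdot 2 \sqrt{7} = 768 \sqrt{7}$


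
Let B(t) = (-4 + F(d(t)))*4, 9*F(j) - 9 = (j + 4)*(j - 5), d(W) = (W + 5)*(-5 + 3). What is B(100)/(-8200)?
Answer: -44263/18450 ≈ -2.3991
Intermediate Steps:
d(W) = -10 - 2*W (d(W) = (5 + W)*(-2) = -10 - 2*W)
F(j) = 1 + (-5 + j)*(4 + j)/9 (F(j) = 1 + ((j + 4)*(j - 5))/9 = 1 + ((4 + j)*(-5 + j))/9 = 1 + ((-5 + j)*(4 + j))/9 = 1 + (-5 + j)*(4 + j)/9)
B(t) = -148/9 + 4*(-10 - 2*t)²/9 + 8*t/9 (B(t) = (-4 + (-11/9 - (-10 - 2*t)/9 + (-10 - 2*t)²/9))*4 = (-4 + (-11/9 + (10/9 + 2*t/9) + (-10 - 2*t)²/9))*4 = (-4 + (-⅑ + (-10 - 2*t)²/9 + 2*t/9))*4 = (-37/9 + (-10 - 2*t)²/9 + 2*t/9)*4 = -148/9 + 4*(-10 - 2*t)²/9 + 8*t/9)
B(100)/(-8200) = (28 + (16/9)*100² + (56/3)*100)/(-8200) = (28 + (16/9)*10000 + 5600/3)*(-1/8200) = (28 + 160000/9 + 5600/3)*(-1/8200) = (177052/9)*(-1/8200) = -44263/18450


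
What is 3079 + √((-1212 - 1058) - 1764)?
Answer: 3079 + I*√4034 ≈ 3079.0 + 63.514*I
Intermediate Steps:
3079 + √((-1212 - 1058) - 1764) = 3079 + √(-2270 - 1764) = 3079 + √(-4034) = 3079 + I*√4034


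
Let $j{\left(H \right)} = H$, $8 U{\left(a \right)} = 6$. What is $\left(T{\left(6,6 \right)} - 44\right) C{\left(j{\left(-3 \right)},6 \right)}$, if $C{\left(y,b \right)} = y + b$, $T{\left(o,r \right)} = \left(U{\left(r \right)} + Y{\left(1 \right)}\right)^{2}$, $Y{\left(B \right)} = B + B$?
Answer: $- \frac{1749}{16} \approx -109.31$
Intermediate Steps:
$U{\left(a \right)} = \frac{3}{4}$ ($U{\left(a \right)} = \frac{1}{8} \cdot 6 = \frac{3}{4}$)
$Y{\left(B \right)} = 2 B$
$T{\left(o,r \right)} = \frac{121}{16}$ ($T{\left(o,r \right)} = \left(\frac{3}{4} + 2 \cdot 1\right)^{2} = \left(\frac{3}{4} + 2\right)^{2} = \left(\frac{11}{4}\right)^{2} = \frac{121}{16}$)
$C{\left(y,b \right)} = b + y$
$\left(T{\left(6,6 \right)} - 44\right) C{\left(j{\left(-3 \right)},6 \right)} = \left(\frac{121}{16} - 44\right) \left(6 - 3\right) = \left(- \frac{583}{16}\right) 3 = - \frac{1749}{16}$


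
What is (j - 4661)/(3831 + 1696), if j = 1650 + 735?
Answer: -2276/5527 ≈ -0.41180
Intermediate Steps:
j = 2385
(j - 4661)/(3831 + 1696) = (2385 - 4661)/(3831 + 1696) = -2276/5527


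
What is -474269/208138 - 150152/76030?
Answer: -33655504523/7912366070 ≈ -4.2535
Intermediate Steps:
-474269/208138 - 150152/76030 = -474269*1/208138 - 150152*1/76030 = -474269/208138 - 75076/38015 = -33655504523/7912366070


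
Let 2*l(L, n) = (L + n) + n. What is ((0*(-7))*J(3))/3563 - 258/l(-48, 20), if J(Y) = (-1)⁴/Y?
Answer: 129/2 ≈ 64.500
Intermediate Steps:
J(Y) = 1/Y
l(L, n) = n + L/2 (l(L, n) = ((L + n) + n)/2 = (L + 2*n)/2 = n + L/2)
((0*(-7))*J(3))/3563 - 258/l(-48, 20) = ((0*(-7))/3)/3563 - 258/(20 + (½)*(-48)) = (0*(⅓))*(1/3563) - 258/(20 - 24) = 0*(1/3563) - 258/(-4) = 0 - 258*(-¼) = 0 + 129/2 = 129/2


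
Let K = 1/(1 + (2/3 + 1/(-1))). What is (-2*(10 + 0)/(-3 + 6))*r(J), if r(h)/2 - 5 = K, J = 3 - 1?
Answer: -260/3 ≈ -86.667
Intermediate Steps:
J = 2
K = 3/2 (K = 1/(1 + (2*(1/3) + 1*(-1))) = 1/(1 + (2/3 - 1)) = 1/(1 - 1/3) = 1/(2/3) = 3/2 ≈ 1.5000)
r(h) = 13 (r(h) = 10 + 2*(3/2) = 10 + 3 = 13)
(-2*(10 + 0)/(-3 + 6))*r(J) = -2*(10 + 0)/(-3 + 6)*13 = -20/3*13 = -260/3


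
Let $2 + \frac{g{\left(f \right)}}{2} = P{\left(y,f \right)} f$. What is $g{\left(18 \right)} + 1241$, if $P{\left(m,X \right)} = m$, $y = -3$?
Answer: $1129$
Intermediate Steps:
$g{\left(f \right)} = -4 - 6 f$ ($g{\left(f \right)} = -4 + 2 \left(- 3 f\right) = -4 - 6 f$)
$g{\left(18 \right)} + 1241 = \left(-4 - 108\right) + 1241 = -112 + 1241 = 1129$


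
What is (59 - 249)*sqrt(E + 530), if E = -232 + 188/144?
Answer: -475*sqrt(431)/3 ≈ -3287.1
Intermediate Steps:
E = -8305/36 (E = -232 + 188*(1/144) = -232 + 47/36 = -8305/36 ≈ -230.69)
(59 - 249)*sqrt(E + 530) = (59 - 249)*sqrt(-8305/36 + 530) = -475*sqrt(431)/3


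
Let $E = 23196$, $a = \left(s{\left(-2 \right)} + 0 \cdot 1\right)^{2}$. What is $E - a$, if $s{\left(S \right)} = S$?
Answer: $23192$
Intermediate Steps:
$a = 4$ ($a = \left(-2 + 0 \cdot 1\right)^{2} = \left(-2 + 0\right)^{2} = \left(-2\right)^{2} = 4$)
$E - a = 23196 - 4 = 23192$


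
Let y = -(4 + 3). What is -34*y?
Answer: 238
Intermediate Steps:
y = -7 (y = -1*7 = -7)
-34*y = -34*(-7) = 238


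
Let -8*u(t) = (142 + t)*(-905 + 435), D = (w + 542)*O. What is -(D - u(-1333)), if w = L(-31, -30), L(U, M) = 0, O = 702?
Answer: -1801821/4 ≈ -4.5046e+5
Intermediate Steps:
w = 0
D = 380484 (D = (0 + 542)*702 = 542*702 = 380484)
u(t) = 16685/2 + 235*t/4 (u(t) = -(142 + t)*(-905 + 435)/8 = -(142 + t)*(-470)/8 = -(-66740 - 470*t)/8 = 16685/2 + 235*t/4)
-(D - u(-1333)) = -(380484 - (16685/2 + (235/4)*(-1333))) = -(380484 - (16685/2 - 313255/4)) = -(380484 - 1*(-279885/4)) = -(380484 + 279885/4) = -1*1801821/4 = -1801821/4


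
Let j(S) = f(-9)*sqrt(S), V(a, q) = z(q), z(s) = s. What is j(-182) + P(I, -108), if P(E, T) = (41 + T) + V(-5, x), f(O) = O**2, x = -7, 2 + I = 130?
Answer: -74 + 81*I*sqrt(182) ≈ -74.0 + 1092.8*I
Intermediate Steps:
I = 128 (I = -2 + 130 = 128)
V(a, q) = q
P(E, T) = 34 + T (P(E, T) = (41 + T) - 7 = 34 + T)
j(S) = 81*sqrt(S) (j(S) = (-9)**2*sqrt(S) = 81*sqrt(S))
j(-182) + P(I, -108) = 81*sqrt(-182) + (34 - 108) = 81*(I*sqrt(182)) - 74 = 81*I*sqrt(182) - 74 = -74 + 81*I*sqrt(182)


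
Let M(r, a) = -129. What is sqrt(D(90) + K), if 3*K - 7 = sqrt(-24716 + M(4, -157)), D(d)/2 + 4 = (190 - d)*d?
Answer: sqrt(161949 + 3*I*sqrt(24845))/3 ≈ 134.14 + 0.19584*I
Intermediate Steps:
D(d) = -8 + 2*d*(190 - d) (D(d) = -8 + 2*((190 - d)*d) = -8 + 2*(d*(190 - d)) = -8 + 2*d*(190 - d))
K = 7/3 + I*sqrt(24845)/3 (K = 7/3 + sqrt(-24716 - 129)/3 = 7/3 + sqrt(-24845)/3 = 7/3 + (I*sqrt(24845))/3 = 7/3 + I*sqrt(24845)/3 ≈ 2.3333 + 52.541*I)
sqrt(D(90) + K) = sqrt((-8 - 2*90**2 + 380*90) + (7/3 + I*sqrt(24845)/3)) = sqrt((-8 - 2*8100 + 34200) + (7/3 + I*sqrt(24845)/3)) = sqrt((-8 - 16200 + 34200) + (7/3 + I*sqrt(24845)/3)) = sqrt(17992 + (7/3 + I*sqrt(24845)/3)) = sqrt(53983/3 + I*sqrt(24845)/3)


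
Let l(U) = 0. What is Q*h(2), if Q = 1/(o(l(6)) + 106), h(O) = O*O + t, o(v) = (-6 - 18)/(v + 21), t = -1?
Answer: 21/734 ≈ 0.028610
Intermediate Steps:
o(v) = -24/(21 + v)
h(O) = -1 + O² (h(O) = O*O - 1 = O² - 1 = -1 + O²)
Q = 7/734 (Q = 1/(-24/(21 + 0) + 106) = 1/(-24/21 + 106) = 1/(-24*1/21 + 106) = 1/(-8/7 + 106) = 1/(734/7) = 7/734 ≈ 0.0095368)
Q*h(2) = 7*(-1 + 2²)/734 = 7*(-1 + 4)/734 = (7/734)*3 = 21/734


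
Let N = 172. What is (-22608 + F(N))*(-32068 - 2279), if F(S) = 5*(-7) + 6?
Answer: 777513039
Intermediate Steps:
F(S) = -29 (F(S) = -35 + 6 = -29)
(-22608 + F(N))*(-32068 - 2279) = (-22608 - 29)*(-32068 - 2279) = -22637*(-34347) = 777513039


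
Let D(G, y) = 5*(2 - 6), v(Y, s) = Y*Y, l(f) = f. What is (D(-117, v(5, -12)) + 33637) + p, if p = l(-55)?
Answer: 33562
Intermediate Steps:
v(Y, s) = Y²
p = -55
D(G, y) = -20 (D(G, y) = 5*(-4) = -20)
(D(-117, v(5, -12)) + 33637) + p = (-20 + 33637) - 55 = 33617 - 55 = 33562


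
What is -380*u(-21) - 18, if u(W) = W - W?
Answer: -18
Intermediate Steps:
u(W) = 0
-380*u(-21) - 18 = -380*0 - 18 = 0 - 18 = -18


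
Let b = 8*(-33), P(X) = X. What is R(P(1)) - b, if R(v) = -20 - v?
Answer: 243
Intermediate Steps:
b = -264
R(P(1)) - b = (-20 - 1*1) - 1*(-264) = (-20 - 1) + 264 = -21 + 264 = 243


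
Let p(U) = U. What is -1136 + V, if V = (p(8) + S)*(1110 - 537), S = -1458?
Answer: -831986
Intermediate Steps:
V = -830850 (V = (8 - 1458)*(1110 - 537) = -1450*573 = -830850)
-1136 + V = -1136 - 830850 = -831986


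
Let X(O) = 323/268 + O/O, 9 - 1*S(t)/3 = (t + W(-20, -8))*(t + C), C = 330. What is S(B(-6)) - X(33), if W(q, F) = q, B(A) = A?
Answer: 6779541/268 ≈ 25297.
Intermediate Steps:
S(t) = 27 - 3*(-20 + t)*(330 + t) (S(t) = 27 - 3*(t - 20)*(t + 330) = 27 - 3*(-20 + t)*(330 + t))
X(O) = 591/268 (X(O) = 323*(1/268) + 1 = 323/268 + 1 = 591/268)
S(B(-6)) - X(33) = (19827 - 930*(-6) - 3*(-6)²) - 1*591/268 = (19827 + 5580 - 3*36) - 591/268 = (19827 + 5580 - 108) - 591/268 = 25299 - 591/268 = 6779541/268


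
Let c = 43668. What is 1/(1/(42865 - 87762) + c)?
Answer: 44897/1960562195 ≈ 2.2900e-5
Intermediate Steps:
1/(1/(42865 - 87762) + c) = 1/(1/(42865 - 87762) + 43668) = 1/(1/(-44897) + 43668) = 1/(-1/44897 + 43668) = 1/(1960562195/44897) = 44897/1960562195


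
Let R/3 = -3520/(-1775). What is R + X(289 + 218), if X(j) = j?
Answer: 182097/355 ≈ 512.95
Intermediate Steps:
R = 2112/355 (R = 3*(-3520/(-1775)) = 3*(-3520*(-1)/1775) = 3*(-16*(-44/355)) = 3*(704/355) = 2112/355 ≈ 5.9493)
R + X(289 + 218) = 2112/355 + (289 + 218) = 2112/355 + 507 = 182097/355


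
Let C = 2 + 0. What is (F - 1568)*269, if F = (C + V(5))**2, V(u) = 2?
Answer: -417488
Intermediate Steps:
C = 2
F = 16 (F = (2 + 2)**2 = 4**2 = 16)
(F - 1568)*269 = (16 - 1568)*269 = -1552*269 = -417488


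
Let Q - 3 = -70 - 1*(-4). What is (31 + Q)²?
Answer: 1024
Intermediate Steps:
Q = -63 (Q = 3 + (-70 - 1*(-4)) = 3 + (-70 + 4) = 3 - 66 = -63)
(31 + Q)² = (31 - 63)² = (-32)² = 1024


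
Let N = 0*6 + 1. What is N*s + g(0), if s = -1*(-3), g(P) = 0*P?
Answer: 3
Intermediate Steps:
g(P) = 0
N = 1 (N = 0 + 1 = 1)
s = 3
N*s + g(0) = 1*3 + 0 = 3 + 0 = 3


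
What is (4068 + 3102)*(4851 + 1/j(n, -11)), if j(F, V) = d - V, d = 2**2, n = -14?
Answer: 34782148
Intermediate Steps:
d = 4
j(F, V) = 4 - V
(4068 + 3102)*(4851 + 1/j(n, -11)) = (4068 + 3102)*(4851 + 1/(4 - 1*(-11))) = 7170*(4851 + 1/(4 + 11)) = 7170*(4851 + 1/15) = 7170*(72766/15) = 34782148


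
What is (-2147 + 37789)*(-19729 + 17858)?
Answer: -66686182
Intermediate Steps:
(-2147 + 37789)*(-19729 + 17858) = 35642*(-1871) = -66686182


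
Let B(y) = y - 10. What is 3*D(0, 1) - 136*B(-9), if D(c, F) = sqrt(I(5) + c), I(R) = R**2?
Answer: 2599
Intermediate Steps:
D(c, F) = sqrt(25 + c) (D(c, F) = sqrt(5**2 + c) = sqrt(25 + c))
B(y) = -10 + y
3*D(0, 1) - 136*B(-9) = 3*sqrt(25 + 0) - 136*(-10 - 9) = 3*sqrt(25) - 136*(-19) = 3*5 + 2584 = 15 + 2584 = 2599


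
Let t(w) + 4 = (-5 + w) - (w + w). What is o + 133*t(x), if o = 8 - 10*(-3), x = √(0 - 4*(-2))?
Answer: -1159 - 266*√2 ≈ -1535.2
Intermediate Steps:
x = 2*√2 (x = √(0 + 8) = √8 = 2*√2 ≈ 2.8284)
o = 38 (o = 8 + 30 = 38)
t(w) = -9 - w (t(w) = -4 + ((-5 + w) - (w + w)) = -4 + ((-5 + w) - 2*w) = -4 + (-5 - w) = -9 - w)
o + 133*t(x) = 38 + 133*(-9 - 2*√2) = 38 + (-1197 - 266*√2) = -1159 - 266*√2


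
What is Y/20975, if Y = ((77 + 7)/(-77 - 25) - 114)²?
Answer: 3810304/6061775 ≈ 0.62858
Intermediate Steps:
Y = 3810304/289 (Y = (84/(-102) - 114)² = (84*(-1/102) - 114)² = (-14/17 - 114)² = (-1952/17)² = 3810304/289 ≈ 13184.)
Y/20975 = (3810304/289)/20975 = (3810304/289)*(1/20975) = 3810304/6061775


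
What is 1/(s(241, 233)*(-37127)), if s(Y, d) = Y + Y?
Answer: -1/17895214 ≈ -5.5881e-8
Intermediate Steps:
s(Y, d) = 2*Y
1/(s(241, 233)*(-37127)) = 1/((2*241)*(-37127)) = -1/37127/482 = (1/482)*(-1/37127) = -1/17895214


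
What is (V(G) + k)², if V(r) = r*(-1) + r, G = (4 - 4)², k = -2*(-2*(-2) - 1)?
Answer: 36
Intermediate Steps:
k = -6 (k = -2*(4 - 1) = -2*3 = -6)
G = 0 (G = 0² = 0)
V(r) = 0 (V(r) = -r + r = 0)
(V(G) + k)² = (0 - 6)² = (-6)² = 36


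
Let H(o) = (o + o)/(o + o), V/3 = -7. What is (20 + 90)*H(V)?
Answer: 110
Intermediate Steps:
V = -21 (V = 3*(-7) = -21)
H(o) = 1 (H(o) = (2*o)/((2*o)) = (2*o)*(1/(2*o)) = 1)
(20 + 90)*H(V) = (20 + 90)*1 = 110*1 = 110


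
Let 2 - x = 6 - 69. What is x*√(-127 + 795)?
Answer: 130*√167 ≈ 1680.0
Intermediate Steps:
x = 65 (x = 2 - (6 - 69) = 2 - 1*(-63) = 2 + 63 = 65)
x*√(-127 + 795) = 65*√(-127 + 795) = 65*√668 = 65*(2*√167) = 130*√167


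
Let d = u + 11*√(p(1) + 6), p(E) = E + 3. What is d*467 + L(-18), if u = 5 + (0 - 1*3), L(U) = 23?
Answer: 957 + 5137*√10 ≈ 17202.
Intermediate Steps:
p(E) = 3 + E
u = 2 (u = 5 + (0 - 3) = 5 - 3 = 2)
d = 2 + 11*√10 (d = 2 + 11*√((3 + 1) + 6) = 2 + 11*√(4 + 6) = 2 + 11*√10 ≈ 36.785)
d*467 + L(-18) = (2 + 11*√10)*467 + 23 = (934 + 5137*√10) + 23 = 957 + 5137*√10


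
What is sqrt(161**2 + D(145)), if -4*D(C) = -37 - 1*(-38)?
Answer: sqrt(103683)/2 ≈ 161.00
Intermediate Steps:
D(C) = -1/4 (D(C) = -(-37 - 1*(-38))/4 = -(-37 + 38)/4 = -1/4*1 = -1/4)
sqrt(161**2 + D(145)) = sqrt(161**2 - 1/4) = sqrt(25921 - 1/4) = sqrt(103683/4) = sqrt(103683)/2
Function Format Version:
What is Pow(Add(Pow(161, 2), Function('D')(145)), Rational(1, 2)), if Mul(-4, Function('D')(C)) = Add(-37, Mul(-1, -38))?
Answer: Mul(Rational(1, 2), Pow(103683, Rational(1, 2))) ≈ 161.00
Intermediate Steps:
Function('D')(C) = Rational(-1, 4) (Function('D')(C) = Mul(Rational(-1, 4), Add(-37, Mul(-1, -38))) = Mul(Rational(-1, 4), Add(-37, 38)) = Mul(Rational(-1, 4), 1) = Rational(-1, 4))
Pow(Add(Pow(161, 2), Function('D')(145)), Rational(1, 2)) = Pow(Add(Pow(161, 2), Rational(-1, 4)), Rational(1, 2)) = Pow(Add(25921, Rational(-1, 4)), Rational(1, 2)) = Pow(Rational(103683, 4), Rational(1, 2)) = Mul(Rational(1, 2), Pow(103683, Rational(1, 2)))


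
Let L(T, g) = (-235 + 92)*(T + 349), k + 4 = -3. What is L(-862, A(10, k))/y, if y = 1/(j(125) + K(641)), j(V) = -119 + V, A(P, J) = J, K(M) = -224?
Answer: -15992262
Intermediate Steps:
k = -7 (k = -4 - 3 = -7)
y = -1/218 (y = 1/((-119 + 125) - 224) = 1/(6 - 224) = 1/(-218) = -1/218 ≈ -0.0045872)
L(T, g) = -49907 - 143*T (L(T, g) = -143*(349 + T) = -49907 - 143*T)
L(-862, A(10, k))/y = (-49907 - 143*(-862))/(-1/218) = (-49907 + 123266)*(-218) = 73359*(-218) = -15992262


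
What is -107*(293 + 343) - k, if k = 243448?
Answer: -311500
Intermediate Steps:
-107*(293 + 343) - k = -107*(293 + 343) - 1*243448 = -107*636 - 243448 = -68052 - 243448 = -311500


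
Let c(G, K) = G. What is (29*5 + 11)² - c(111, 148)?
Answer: 24225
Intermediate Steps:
(29*5 + 11)² - c(111, 148) = (29*5 + 11)² - 1*111 = (145 + 11)² - 111 = 156² - 111 = 24336 - 111 = 24225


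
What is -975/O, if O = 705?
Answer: -65/47 ≈ -1.3830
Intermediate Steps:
-975/O = -975/705 = -975*1/705 = -65/47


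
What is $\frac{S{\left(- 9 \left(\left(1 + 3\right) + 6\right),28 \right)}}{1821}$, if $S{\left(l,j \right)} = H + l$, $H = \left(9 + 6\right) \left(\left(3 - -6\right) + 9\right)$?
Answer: $\frac{60}{607} \approx 0.098847$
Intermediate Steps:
$H = 270$ ($H = 15 \left(\left(3 + 6\right) + 9\right) = 15 \left(9 + 9\right) = 15 \cdot 18 = 270$)
$S{\left(l,j \right)} = 270 + l$
$\frac{S{\left(- 9 \left(\left(1 + 3\right) + 6\right),28 \right)}}{1821} = \frac{270 - 9 \left(\left(1 + 3\right) + 6\right)}{1821} = \left(270 - 9 \left(4 + 6\right)\right) \frac{1}{1821} = \left(270 - 90\right) \frac{1}{1821} = 180 \cdot \frac{1}{1821} = \frac{60}{607}$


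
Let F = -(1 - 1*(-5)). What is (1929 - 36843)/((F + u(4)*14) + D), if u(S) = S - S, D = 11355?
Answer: -11638/3783 ≈ -3.0764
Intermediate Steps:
u(S) = 0
F = -6 (F = -(1 + 5) = -1*6 = -6)
(1929 - 36843)/((F + u(4)*14) + D) = (1929 - 36843)/((-6 + 0*14) + 11355) = -34914/((-6 + 0) + 11355) = -34914/(-6 + 11355) = -34914/11349 = -34914*1/11349 = -11638/3783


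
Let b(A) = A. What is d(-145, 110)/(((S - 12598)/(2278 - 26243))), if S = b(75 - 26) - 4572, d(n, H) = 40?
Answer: 958600/17121 ≈ 55.990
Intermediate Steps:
S = -4523 (S = (75 - 26) - 4572 = 49 - 4572 = -4523)
d(-145, 110)/(((S - 12598)/(2278 - 26243))) = 40/(((-4523 - 12598)/(2278 - 26243))) = 40/((-17121/(-23965))) = 40/((-17121*(-1/23965))) = 40/(17121/23965) = 40*(23965/17121) = 958600/17121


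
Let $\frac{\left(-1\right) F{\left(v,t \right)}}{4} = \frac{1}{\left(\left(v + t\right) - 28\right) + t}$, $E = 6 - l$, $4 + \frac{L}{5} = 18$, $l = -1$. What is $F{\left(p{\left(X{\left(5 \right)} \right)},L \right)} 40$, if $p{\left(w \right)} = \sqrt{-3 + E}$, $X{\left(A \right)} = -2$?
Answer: $- \frac{80}{57} \approx -1.4035$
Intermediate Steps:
$L = 70$ ($L = -20 + 5 \cdot 18 = -20 + 90 = 70$)
$E = 7$ ($E = 6 - -1 = 6 + 1 = 7$)
$p{\left(w \right)} = 2$ ($p{\left(w \right)} = \sqrt{-3 + 7} = \sqrt{4} = 2$)
$F{\left(v,t \right)} = - \frac{4}{-28 + v + 2 t}$ ($F{\left(v,t \right)} = - \frac{4}{\left(\left(v + t\right) - 28\right) + t} = - \frac{4}{\left(\left(t + v\right) - 28\right) + t} = - \frac{4}{\left(-28 + t + v\right) + t} = - \frac{4}{-28 + v + 2 t}$)
$F{\left(p{\left(X{\left(5 \right)} \right)},L \right)} 40 = - \frac{4}{-28 + 2 + 2 \cdot 70} \cdot 40 = - \frac{4}{-28 + 2 + 140} \cdot 40 = - \frac{4}{114} \cdot 40 = \left(-4\right) \frac{1}{114} \cdot 40 = \left(- \frac{2}{57}\right) 40 = - \frac{80}{57}$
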